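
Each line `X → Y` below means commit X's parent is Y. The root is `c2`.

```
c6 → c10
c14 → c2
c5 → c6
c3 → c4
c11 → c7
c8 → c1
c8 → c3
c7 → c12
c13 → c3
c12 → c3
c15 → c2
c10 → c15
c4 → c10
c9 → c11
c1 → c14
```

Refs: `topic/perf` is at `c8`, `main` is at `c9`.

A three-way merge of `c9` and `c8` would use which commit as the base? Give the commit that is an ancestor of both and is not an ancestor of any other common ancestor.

Ancestors of c9: {c10, c11, c12, c15, c2, c3, c4, c7, c9}.
Ancestors of c8: {c1, c10, c14, c15, c2, c3, c4, c8}.
Common ancestors: {c10, c15, c2, c3, c4}.
Among these, c3 is not an ancestor of any other common ancestor — it is the merge base.

c3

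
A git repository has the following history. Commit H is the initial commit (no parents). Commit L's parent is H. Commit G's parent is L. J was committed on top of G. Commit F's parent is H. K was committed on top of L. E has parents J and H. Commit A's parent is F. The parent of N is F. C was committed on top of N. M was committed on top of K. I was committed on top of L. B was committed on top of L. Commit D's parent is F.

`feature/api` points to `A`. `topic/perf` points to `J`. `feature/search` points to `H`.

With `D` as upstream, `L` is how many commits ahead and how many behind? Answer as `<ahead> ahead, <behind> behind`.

1 ahead, 2 behind

Reachable from L: {H, L}.
Reachable from D: {D, F, H}.
Only in L's history (ahead): {L} — 1.
Only in D's history (behind): {D, F} — 2.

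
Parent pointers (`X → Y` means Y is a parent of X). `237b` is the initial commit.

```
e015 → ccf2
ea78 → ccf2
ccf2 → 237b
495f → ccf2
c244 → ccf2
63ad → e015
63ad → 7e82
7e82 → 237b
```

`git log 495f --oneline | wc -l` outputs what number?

3

Walking parent pointers from 495f: reachable set = {237b, 495f, ccf2}.
That is 3 commits.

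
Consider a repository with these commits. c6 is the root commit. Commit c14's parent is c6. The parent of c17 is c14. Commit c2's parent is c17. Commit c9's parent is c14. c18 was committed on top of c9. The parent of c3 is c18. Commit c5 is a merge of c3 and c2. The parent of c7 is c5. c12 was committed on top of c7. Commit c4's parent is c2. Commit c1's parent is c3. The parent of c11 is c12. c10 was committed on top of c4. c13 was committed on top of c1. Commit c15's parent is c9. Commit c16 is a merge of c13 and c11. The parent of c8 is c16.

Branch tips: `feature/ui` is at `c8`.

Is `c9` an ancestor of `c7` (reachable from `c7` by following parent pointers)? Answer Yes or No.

Yes

Ancestors of c7 (commits reachable by following parents): {c14, c17, c18, c2, c3, c5, c6, c7, c9}.
c9 is in that set, so it is an ancestor of c7.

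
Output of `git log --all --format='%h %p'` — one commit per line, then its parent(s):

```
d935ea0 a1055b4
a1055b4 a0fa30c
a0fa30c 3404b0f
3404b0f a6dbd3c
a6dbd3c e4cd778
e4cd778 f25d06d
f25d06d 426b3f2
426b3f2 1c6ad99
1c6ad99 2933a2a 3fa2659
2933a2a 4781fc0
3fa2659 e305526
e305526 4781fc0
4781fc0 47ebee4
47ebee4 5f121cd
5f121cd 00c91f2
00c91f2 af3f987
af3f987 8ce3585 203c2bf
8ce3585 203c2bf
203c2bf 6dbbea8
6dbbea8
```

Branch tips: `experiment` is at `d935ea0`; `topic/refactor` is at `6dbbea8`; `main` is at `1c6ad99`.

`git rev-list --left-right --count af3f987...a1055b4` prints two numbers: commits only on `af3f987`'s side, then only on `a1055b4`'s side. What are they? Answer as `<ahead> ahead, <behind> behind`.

0 ahead, 15 behind

Reachable from af3f987: {203c2bf, 6dbbea8, 8ce3585, af3f987}.
Reachable from a1055b4: {00c91f2, 1c6ad99, 203c2bf, 2933a2a, 3404b0f, 3fa2659, 426b3f2, 4781fc0, 47ebee4, 5f121cd, 6dbbea8, 8ce3585, a0fa30c, a1055b4, a6dbd3c, af3f987, e305526, e4cd778, f25d06d}.
Only in af3f987's history (ahead): {} — 0.
Only in a1055b4's history (behind): {00c91f2, 1c6ad99, 2933a2a, 3404b0f, 3fa2659, 426b3f2, 4781fc0, 47ebee4, 5f121cd, a0fa30c, a1055b4, a6dbd3c, e305526, e4cd778, f25d06d} — 15.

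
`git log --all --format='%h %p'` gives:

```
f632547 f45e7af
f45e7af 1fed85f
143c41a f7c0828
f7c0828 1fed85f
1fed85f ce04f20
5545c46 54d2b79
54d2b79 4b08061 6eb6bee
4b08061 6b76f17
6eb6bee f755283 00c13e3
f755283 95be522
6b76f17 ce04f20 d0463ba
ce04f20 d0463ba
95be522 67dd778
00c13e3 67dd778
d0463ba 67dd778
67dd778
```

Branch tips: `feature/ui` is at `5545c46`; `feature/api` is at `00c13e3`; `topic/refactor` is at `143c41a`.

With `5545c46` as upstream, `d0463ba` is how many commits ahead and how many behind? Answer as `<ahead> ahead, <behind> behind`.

Reachable from d0463ba: {67dd778, d0463ba}.
Reachable from 5545c46: {00c13e3, 4b08061, 54d2b79, 5545c46, 67dd778, 6b76f17, 6eb6bee, 95be522, ce04f20, d0463ba, f755283}.
Only in d0463ba's history (ahead): {} — 0.
Only in 5545c46's history (behind): {00c13e3, 4b08061, 54d2b79, 5545c46, 6b76f17, 6eb6bee, 95be522, ce04f20, f755283} — 9.

0 ahead, 9 behind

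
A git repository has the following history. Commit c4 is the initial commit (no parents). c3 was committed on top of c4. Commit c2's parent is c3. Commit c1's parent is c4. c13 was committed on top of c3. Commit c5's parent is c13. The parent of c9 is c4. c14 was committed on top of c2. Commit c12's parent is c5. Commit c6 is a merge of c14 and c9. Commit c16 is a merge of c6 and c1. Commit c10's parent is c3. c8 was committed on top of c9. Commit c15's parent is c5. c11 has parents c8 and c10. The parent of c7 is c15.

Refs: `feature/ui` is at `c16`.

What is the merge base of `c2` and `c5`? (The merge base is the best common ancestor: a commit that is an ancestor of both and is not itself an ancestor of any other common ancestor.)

Ancestors of c2: {c2, c3, c4}.
Ancestors of c5: {c13, c3, c4, c5}.
Common ancestors: {c3, c4}.
Among these, c3 is not an ancestor of any other common ancestor — it is the merge base.

c3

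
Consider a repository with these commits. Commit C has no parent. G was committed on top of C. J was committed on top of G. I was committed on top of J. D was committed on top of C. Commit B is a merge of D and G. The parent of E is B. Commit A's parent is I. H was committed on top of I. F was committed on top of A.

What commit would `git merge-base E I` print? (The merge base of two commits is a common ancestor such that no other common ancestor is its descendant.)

G

Ancestors of E: {B, C, D, E, G}.
Ancestors of I: {C, G, I, J}.
Common ancestors: {C, G}.
Among these, G is not an ancestor of any other common ancestor — it is the merge base.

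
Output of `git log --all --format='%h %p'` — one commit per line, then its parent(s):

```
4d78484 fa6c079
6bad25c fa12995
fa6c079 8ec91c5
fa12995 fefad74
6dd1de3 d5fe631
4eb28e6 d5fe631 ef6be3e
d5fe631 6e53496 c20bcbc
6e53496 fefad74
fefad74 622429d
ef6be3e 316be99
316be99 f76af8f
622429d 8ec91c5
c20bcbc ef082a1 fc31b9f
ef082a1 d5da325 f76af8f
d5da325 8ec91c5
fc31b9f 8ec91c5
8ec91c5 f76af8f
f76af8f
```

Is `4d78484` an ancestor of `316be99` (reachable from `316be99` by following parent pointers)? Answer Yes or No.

No

Ancestors of 316be99: {316be99, f76af8f}.
4d78484 is not in that set, so it is not an ancestor of 316be99.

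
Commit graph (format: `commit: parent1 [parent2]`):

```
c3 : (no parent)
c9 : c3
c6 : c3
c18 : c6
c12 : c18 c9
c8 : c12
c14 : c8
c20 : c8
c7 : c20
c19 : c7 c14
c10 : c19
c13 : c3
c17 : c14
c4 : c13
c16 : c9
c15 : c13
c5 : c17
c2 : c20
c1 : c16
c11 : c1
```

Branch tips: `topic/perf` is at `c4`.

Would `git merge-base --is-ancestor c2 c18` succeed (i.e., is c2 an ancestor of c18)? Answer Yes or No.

Ancestors of c18: {c18, c3, c6}.
c2 is not in that set, so it is not an ancestor of c18.

No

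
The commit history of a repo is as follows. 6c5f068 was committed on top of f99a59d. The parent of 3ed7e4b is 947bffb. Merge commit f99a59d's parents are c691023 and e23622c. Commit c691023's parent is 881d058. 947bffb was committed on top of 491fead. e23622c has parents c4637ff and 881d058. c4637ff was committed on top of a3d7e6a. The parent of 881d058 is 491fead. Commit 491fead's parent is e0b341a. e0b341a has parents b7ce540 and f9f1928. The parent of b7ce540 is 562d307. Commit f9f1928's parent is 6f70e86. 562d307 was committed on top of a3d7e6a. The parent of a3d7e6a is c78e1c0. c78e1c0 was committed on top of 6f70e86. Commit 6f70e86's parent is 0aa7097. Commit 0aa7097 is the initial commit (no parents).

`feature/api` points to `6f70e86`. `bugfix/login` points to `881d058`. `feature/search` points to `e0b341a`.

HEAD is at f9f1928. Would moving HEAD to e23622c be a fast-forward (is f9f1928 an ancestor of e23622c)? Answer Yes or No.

Yes

A fast-forward from f9f1928 to e23622c is possible iff f9f1928 is an ancestor of e23622c.
Ancestors of e23622c: {0aa7097, 491fead, 562d307, 6f70e86, 881d058, a3d7e6a, b7ce540, c4637ff, c78e1c0, e0b341a, e23622c, f9f1928}.
f9f1928 is among them, so fast-forward is possible.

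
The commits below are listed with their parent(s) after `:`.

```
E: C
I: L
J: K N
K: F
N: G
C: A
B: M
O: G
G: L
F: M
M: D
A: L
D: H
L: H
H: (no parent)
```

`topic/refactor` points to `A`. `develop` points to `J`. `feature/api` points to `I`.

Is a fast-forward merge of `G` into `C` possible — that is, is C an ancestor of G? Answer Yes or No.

A fast-forward from C to G is possible iff C is an ancestor of G.
Ancestors of G: {G, H, L}.
C is not among them, so fast-forward is not possible.

No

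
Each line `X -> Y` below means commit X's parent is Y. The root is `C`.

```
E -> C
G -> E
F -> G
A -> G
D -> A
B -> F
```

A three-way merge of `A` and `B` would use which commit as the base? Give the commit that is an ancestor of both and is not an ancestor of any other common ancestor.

Ancestors of A: {A, C, E, G}.
Ancestors of B: {B, C, E, F, G}.
Common ancestors: {C, E, G}.
Among these, G is not an ancestor of any other common ancestor — it is the merge base.

G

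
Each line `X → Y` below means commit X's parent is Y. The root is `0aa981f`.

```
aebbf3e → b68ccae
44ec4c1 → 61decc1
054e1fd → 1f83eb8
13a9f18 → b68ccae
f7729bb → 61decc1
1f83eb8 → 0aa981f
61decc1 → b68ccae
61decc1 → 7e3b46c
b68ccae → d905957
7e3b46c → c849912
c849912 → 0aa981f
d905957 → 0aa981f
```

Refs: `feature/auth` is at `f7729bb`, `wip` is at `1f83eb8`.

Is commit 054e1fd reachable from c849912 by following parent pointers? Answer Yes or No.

No

Ancestors of c849912: {0aa981f, c849912}.
054e1fd is not in that set, so it is not an ancestor of c849912.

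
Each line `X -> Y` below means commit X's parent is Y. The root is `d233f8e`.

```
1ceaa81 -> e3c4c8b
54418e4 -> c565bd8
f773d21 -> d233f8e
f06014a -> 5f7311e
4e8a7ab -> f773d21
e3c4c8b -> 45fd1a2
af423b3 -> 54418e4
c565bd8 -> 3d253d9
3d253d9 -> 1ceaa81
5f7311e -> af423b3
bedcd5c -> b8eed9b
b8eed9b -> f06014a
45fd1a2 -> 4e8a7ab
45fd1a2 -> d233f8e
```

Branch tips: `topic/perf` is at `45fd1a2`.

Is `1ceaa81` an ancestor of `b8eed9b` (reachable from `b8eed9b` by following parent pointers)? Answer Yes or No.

Yes

Ancestors of b8eed9b (commits reachable by following parents): {1ceaa81, 3d253d9, 45fd1a2, 4e8a7ab, 54418e4, 5f7311e, af423b3, b8eed9b, c565bd8, d233f8e, e3c4c8b, f06014a, f773d21}.
1ceaa81 is in that set, so it is an ancestor of b8eed9b.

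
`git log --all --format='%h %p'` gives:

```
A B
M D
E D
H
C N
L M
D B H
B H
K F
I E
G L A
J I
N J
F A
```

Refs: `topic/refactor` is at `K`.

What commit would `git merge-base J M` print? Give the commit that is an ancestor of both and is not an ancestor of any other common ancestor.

D

Ancestors of J: {B, D, E, H, I, J}.
Ancestors of M: {B, D, H, M}.
Common ancestors: {B, D, H}.
Among these, D is not an ancestor of any other common ancestor — it is the merge base.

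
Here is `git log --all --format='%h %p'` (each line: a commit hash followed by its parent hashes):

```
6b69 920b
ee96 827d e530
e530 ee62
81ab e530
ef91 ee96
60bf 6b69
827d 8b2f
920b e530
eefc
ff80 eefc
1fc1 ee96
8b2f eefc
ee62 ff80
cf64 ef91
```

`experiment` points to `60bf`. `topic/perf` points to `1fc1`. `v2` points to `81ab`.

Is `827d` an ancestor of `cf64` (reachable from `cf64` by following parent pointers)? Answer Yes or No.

Ancestors of cf64 (commits reachable by following parents): {827d, 8b2f, cf64, e530, ee62, ee96, eefc, ef91, ff80}.
827d is in that set, so it is an ancestor of cf64.

Yes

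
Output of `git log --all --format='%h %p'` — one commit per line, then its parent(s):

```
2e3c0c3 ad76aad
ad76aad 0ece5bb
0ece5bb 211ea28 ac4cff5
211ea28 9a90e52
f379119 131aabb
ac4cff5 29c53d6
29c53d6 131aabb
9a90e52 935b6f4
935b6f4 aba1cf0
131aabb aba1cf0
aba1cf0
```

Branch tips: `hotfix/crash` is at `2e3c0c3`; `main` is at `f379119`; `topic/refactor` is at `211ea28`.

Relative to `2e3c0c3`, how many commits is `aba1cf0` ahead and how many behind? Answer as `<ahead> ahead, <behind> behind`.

0 ahead, 9 behind

Reachable from aba1cf0: {aba1cf0}.
Reachable from 2e3c0c3: {0ece5bb, 131aabb, 211ea28, 29c53d6, 2e3c0c3, 935b6f4, 9a90e52, aba1cf0, ac4cff5, ad76aad}.
Only in aba1cf0's history (ahead): {} — 0.
Only in 2e3c0c3's history (behind): {0ece5bb, 131aabb, 211ea28, 29c53d6, 2e3c0c3, 935b6f4, 9a90e52, ac4cff5, ad76aad} — 9.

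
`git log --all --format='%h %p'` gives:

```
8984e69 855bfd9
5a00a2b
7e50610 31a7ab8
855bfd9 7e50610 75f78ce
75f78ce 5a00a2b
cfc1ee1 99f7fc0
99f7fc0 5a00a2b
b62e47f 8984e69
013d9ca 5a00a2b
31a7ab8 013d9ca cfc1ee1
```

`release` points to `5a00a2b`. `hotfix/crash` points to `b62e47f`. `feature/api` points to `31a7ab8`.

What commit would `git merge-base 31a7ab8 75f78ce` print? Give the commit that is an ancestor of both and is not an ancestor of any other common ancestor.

Ancestors of 31a7ab8: {013d9ca, 31a7ab8, 5a00a2b, 99f7fc0, cfc1ee1}.
Ancestors of 75f78ce: {5a00a2b, 75f78ce}.
Common ancestors: {5a00a2b}.
The only common ancestor is 5a00a2b, so it is the merge base.

5a00a2b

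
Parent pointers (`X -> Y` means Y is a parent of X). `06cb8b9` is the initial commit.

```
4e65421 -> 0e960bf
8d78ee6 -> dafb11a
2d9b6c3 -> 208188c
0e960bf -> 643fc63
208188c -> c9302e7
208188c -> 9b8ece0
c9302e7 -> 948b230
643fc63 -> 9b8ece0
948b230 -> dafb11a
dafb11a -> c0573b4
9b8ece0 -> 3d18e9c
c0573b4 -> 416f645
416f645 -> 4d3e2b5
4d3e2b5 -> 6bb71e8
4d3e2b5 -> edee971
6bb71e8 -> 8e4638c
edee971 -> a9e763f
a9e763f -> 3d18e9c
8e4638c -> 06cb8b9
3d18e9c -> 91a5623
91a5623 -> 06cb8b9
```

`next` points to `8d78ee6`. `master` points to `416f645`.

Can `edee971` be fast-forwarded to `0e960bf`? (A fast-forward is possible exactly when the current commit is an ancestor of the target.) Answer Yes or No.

A fast-forward from edee971 to 0e960bf is possible iff edee971 is an ancestor of 0e960bf.
Ancestors of 0e960bf: {06cb8b9, 0e960bf, 3d18e9c, 643fc63, 91a5623, 9b8ece0}.
edee971 is not among them, so fast-forward is not possible.

No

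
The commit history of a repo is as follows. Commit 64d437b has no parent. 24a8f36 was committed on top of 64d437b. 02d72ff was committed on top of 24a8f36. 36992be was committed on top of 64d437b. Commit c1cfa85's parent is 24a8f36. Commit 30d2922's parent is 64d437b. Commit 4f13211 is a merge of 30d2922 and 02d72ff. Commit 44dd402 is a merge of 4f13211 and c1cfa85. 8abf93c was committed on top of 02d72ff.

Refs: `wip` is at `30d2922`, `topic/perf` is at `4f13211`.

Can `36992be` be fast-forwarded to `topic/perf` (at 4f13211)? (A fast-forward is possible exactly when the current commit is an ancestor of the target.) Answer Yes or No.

A fast-forward from 36992be to 4f13211 is possible iff 36992be is an ancestor of 4f13211.
Ancestors of 4f13211: {02d72ff, 24a8f36, 30d2922, 4f13211, 64d437b}.
36992be is not among them, so fast-forward is not possible.

No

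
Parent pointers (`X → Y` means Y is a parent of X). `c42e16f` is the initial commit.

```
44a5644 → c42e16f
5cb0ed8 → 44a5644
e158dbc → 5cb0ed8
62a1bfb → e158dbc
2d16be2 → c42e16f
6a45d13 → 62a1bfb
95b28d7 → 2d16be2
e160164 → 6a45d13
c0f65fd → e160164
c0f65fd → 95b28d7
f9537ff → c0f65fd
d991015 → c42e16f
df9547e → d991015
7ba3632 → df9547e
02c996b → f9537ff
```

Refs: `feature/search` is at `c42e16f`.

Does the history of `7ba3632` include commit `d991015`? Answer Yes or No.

Yes

Ancestors of 7ba3632 (commits reachable by following parents): {7ba3632, c42e16f, d991015, df9547e}.
d991015 is in that set, so it is an ancestor of 7ba3632.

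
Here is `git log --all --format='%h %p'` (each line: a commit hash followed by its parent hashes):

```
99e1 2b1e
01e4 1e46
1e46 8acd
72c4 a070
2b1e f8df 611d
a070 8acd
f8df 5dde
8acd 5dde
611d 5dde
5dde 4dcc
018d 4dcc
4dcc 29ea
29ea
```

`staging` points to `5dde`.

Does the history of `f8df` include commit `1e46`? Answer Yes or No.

Ancestors of f8df: {29ea, 4dcc, 5dde, f8df}.
1e46 is not in that set, so it is not an ancestor of f8df.

No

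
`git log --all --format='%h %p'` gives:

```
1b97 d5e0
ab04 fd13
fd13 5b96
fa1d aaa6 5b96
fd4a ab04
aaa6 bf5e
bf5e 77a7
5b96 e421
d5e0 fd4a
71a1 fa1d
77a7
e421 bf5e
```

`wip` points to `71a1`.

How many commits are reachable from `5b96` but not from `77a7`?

3

Reachable from 5b96: {5b96, 77a7, bf5e, e421}.
Reachable from 77a7: {77a7}.
In 5b96's history but not 77a7's: {5b96, bf5e, e421} — 3 commits.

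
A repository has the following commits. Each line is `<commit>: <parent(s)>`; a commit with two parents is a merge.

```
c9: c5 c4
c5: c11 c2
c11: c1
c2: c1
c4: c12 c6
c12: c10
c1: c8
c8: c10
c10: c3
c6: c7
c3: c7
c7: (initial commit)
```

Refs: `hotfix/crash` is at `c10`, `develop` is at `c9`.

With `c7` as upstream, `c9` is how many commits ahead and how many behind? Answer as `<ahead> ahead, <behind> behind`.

Reachable from c9: {c1, c10, c11, c12, c2, c3, c4, c5, c6, c7, c8, c9}.
Reachable from c7: {c7}.
Only in c9's history (ahead): {c1, c10, c11, c12, c2, c3, c4, c5, c6, c8, c9} — 11.
Only in c7's history (behind): {} — 0.

11 ahead, 0 behind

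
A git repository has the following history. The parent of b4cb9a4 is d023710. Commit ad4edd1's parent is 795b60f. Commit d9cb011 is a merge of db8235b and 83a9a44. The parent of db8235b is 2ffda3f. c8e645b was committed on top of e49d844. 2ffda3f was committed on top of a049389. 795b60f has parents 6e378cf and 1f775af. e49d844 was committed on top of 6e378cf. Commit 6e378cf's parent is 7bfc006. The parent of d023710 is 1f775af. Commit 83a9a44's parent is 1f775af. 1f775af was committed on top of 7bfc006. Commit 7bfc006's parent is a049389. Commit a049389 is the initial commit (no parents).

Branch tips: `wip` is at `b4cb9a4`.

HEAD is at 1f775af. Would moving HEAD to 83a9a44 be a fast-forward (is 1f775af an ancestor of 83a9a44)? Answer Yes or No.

A fast-forward from 1f775af to 83a9a44 is possible iff 1f775af is an ancestor of 83a9a44.
Ancestors of 83a9a44: {1f775af, 7bfc006, 83a9a44, a049389}.
1f775af is among them, so fast-forward is possible.

Yes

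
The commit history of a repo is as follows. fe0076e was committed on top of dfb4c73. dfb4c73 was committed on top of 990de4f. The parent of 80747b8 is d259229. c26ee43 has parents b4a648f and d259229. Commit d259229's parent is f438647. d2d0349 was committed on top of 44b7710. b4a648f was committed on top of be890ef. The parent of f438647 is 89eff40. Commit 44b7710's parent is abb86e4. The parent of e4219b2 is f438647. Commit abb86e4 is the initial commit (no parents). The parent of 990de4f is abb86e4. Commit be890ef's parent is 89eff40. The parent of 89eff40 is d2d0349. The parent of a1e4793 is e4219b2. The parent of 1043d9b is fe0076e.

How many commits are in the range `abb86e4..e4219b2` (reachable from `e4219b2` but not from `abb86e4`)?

5

Reachable from e4219b2: {44b7710, 89eff40, abb86e4, d2d0349, e4219b2, f438647}.
Reachable from abb86e4: {abb86e4}.
In e4219b2's history but not abb86e4's: {44b7710, 89eff40, d2d0349, e4219b2, f438647} — 5 commits.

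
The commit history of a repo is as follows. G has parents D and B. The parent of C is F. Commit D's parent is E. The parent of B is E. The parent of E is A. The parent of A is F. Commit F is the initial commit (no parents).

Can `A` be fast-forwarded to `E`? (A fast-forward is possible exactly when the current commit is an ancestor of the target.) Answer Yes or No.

Yes

A fast-forward from A to E is possible iff A is an ancestor of E.
Ancestors of E: {A, E, F}.
A is among them, so fast-forward is possible.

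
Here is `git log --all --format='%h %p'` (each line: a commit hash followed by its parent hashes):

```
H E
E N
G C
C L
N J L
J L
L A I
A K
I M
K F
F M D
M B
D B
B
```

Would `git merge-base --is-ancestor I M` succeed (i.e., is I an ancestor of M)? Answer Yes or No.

No

Ancestors of M: {B, M}.
I is not in that set, so it is not an ancestor of M.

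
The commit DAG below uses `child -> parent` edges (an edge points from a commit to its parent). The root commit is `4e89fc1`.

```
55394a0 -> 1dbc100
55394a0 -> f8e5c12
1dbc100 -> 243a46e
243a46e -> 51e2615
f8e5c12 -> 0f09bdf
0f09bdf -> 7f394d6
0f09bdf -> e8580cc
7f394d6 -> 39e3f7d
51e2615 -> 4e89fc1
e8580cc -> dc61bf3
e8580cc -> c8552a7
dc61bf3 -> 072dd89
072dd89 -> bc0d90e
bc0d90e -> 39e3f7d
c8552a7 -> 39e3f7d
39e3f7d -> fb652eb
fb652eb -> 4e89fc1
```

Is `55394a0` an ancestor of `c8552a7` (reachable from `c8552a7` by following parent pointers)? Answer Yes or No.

No

Ancestors of c8552a7: {39e3f7d, 4e89fc1, c8552a7, fb652eb}.
55394a0 is not in that set, so it is not an ancestor of c8552a7.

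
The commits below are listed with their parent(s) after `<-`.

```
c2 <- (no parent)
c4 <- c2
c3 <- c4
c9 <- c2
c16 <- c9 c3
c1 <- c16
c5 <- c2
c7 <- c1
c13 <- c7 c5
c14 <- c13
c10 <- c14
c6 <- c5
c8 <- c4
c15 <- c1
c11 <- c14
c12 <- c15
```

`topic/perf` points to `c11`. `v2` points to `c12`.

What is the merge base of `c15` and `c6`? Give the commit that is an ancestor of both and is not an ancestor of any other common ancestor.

c2

Ancestors of c15: {c1, c15, c16, c2, c3, c4, c9}.
Ancestors of c6: {c2, c5, c6}.
Common ancestors: {c2}.
The only common ancestor is c2, so it is the merge base.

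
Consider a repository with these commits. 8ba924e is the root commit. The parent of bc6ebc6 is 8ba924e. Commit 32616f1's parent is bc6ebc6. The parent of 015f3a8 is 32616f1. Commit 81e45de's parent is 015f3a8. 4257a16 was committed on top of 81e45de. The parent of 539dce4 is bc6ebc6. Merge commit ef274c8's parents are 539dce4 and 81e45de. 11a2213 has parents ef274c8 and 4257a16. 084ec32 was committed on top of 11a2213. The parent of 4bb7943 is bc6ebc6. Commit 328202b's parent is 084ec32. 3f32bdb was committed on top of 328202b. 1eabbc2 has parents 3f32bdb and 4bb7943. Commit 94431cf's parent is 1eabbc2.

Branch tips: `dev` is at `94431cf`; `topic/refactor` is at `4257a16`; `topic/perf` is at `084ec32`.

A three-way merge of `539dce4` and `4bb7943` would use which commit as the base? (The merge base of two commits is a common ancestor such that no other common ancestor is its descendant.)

Ancestors of 539dce4: {539dce4, 8ba924e, bc6ebc6}.
Ancestors of 4bb7943: {4bb7943, 8ba924e, bc6ebc6}.
Common ancestors: {8ba924e, bc6ebc6}.
Among these, bc6ebc6 is not an ancestor of any other common ancestor — it is the merge base.

bc6ebc6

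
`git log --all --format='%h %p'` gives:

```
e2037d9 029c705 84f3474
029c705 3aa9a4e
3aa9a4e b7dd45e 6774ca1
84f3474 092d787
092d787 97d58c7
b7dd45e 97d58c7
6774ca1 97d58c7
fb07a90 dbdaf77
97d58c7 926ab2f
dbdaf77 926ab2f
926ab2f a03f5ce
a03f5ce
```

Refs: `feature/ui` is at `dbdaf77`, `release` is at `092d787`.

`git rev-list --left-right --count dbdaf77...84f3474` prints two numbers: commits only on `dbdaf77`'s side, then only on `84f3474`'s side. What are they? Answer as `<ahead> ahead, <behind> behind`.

1 ahead, 3 behind

Reachable from dbdaf77: {926ab2f, a03f5ce, dbdaf77}.
Reachable from 84f3474: {092d787, 84f3474, 926ab2f, 97d58c7, a03f5ce}.
Only in dbdaf77's history (ahead): {dbdaf77} — 1.
Only in 84f3474's history (behind): {092d787, 84f3474, 97d58c7} — 3.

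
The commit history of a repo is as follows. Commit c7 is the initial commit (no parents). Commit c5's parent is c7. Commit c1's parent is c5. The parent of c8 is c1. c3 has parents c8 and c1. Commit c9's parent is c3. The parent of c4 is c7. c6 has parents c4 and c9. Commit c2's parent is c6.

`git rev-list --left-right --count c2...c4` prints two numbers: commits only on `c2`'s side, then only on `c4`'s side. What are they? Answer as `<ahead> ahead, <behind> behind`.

7 ahead, 0 behind

Reachable from c2: {c1, c2, c3, c4, c5, c6, c7, c8, c9}.
Reachable from c4: {c4, c7}.
Only in c2's history (ahead): {c1, c2, c3, c5, c6, c8, c9} — 7.
Only in c4's history (behind): {} — 0.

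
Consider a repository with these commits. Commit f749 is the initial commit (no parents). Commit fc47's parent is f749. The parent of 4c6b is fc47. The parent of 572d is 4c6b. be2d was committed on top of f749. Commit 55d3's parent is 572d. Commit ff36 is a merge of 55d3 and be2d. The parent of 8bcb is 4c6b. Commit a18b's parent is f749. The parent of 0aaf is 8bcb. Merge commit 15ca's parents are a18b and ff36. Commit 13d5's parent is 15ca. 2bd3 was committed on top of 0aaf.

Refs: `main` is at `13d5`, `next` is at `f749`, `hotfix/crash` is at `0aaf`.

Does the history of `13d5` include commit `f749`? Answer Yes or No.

Yes

Ancestors of 13d5 (commits reachable by following parents): {13d5, 15ca, 4c6b, 55d3, 572d, a18b, be2d, f749, fc47, ff36}.
f749 is in that set, so it is an ancestor of 13d5.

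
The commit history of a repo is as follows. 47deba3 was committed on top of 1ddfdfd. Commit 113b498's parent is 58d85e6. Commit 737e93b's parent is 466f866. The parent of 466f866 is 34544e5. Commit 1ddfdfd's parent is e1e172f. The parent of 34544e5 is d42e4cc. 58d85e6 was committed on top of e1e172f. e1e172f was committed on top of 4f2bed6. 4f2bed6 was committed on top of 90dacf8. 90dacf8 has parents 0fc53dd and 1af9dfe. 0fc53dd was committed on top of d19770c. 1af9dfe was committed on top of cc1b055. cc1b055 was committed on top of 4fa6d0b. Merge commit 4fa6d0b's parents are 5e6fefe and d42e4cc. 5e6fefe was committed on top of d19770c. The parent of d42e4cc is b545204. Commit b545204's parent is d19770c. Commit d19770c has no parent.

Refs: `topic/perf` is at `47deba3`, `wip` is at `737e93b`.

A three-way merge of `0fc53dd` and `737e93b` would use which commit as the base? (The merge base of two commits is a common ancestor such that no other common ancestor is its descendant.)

d19770c

Ancestors of 0fc53dd: {0fc53dd, d19770c}.
Ancestors of 737e93b: {34544e5, 466f866, 737e93b, b545204, d19770c, d42e4cc}.
Common ancestors: {d19770c}.
The only common ancestor is d19770c, so it is the merge base.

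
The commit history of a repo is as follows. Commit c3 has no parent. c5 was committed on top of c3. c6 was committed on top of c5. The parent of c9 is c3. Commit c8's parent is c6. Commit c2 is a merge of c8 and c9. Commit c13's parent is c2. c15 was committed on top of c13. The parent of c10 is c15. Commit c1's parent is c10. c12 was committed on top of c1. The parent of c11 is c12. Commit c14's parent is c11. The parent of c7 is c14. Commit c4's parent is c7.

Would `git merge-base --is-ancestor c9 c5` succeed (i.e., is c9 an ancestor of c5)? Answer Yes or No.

Ancestors of c5: {c3, c5}.
c9 is not in that set, so it is not an ancestor of c5.

No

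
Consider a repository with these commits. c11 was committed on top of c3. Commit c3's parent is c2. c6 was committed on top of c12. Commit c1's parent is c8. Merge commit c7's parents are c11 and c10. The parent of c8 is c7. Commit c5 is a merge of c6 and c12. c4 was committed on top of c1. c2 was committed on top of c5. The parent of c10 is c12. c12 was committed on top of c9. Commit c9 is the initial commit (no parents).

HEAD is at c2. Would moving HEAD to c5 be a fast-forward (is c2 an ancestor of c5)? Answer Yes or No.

No

A fast-forward from c2 to c5 is possible iff c2 is an ancestor of c5.
Ancestors of c5: {c12, c5, c6, c9}.
c2 is not among them, so fast-forward is not possible.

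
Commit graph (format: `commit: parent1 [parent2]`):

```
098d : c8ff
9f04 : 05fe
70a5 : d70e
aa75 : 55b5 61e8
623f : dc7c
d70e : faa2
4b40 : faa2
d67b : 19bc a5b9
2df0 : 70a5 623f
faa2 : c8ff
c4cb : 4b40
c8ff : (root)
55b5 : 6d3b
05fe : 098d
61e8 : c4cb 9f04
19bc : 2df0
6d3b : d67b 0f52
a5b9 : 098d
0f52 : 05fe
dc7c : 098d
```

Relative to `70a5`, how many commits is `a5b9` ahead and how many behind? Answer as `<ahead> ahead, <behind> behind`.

Reachable from a5b9: {098d, a5b9, c8ff}.
Reachable from 70a5: {70a5, c8ff, d70e, faa2}.
Only in a5b9's history (ahead): {098d, a5b9} — 2.
Only in 70a5's history (behind): {70a5, d70e, faa2} — 3.

2 ahead, 3 behind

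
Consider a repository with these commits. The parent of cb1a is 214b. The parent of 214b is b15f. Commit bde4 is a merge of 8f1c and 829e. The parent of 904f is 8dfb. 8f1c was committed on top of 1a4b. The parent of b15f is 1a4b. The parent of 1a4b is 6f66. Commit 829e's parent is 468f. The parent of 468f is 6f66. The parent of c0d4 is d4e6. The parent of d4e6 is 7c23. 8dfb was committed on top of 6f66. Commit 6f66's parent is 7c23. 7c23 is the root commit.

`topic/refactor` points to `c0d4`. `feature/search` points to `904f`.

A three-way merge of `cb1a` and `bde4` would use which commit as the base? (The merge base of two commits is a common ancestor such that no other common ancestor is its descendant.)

1a4b

Ancestors of cb1a: {1a4b, 214b, 6f66, 7c23, b15f, cb1a}.
Ancestors of bde4: {1a4b, 468f, 6f66, 7c23, 829e, 8f1c, bde4}.
Common ancestors: {1a4b, 6f66, 7c23}.
Among these, 1a4b is not an ancestor of any other common ancestor — it is the merge base.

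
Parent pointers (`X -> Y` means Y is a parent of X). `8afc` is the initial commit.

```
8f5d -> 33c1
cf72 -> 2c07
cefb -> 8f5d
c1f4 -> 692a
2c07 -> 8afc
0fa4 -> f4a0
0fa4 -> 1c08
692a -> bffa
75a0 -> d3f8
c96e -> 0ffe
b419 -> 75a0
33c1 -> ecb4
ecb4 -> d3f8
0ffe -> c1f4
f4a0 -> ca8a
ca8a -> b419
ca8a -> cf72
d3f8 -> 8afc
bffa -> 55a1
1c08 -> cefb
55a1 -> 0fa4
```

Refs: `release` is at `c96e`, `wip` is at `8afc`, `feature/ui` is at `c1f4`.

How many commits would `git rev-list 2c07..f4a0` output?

Reachable from f4a0: {2c07, 75a0, 8afc, b419, ca8a, cf72, d3f8, f4a0}.
Reachable from 2c07: {2c07, 8afc}.
In f4a0's history but not 2c07's: {75a0, b419, ca8a, cf72, d3f8, f4a0} — 6 commits.

6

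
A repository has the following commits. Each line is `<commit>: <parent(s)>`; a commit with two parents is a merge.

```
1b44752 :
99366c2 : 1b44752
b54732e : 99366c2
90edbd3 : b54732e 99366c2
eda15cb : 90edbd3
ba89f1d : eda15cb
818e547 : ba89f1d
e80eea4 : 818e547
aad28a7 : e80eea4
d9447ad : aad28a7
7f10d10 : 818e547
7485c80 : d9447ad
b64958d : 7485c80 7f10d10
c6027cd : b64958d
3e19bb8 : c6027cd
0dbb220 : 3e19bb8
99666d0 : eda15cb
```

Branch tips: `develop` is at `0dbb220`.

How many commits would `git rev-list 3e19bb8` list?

15

Walking parent pointers from 3e19bb8: reachable set = {1b44752, 3e19bb8, 7485c80, 7f10d10, 818e547, 90edbd3, 99366c2, aad28a7, b54732e, b64958d, ba89f1d, c6027cd, d9447ad, e80eea4, eda15cb}.
That is 15 commits.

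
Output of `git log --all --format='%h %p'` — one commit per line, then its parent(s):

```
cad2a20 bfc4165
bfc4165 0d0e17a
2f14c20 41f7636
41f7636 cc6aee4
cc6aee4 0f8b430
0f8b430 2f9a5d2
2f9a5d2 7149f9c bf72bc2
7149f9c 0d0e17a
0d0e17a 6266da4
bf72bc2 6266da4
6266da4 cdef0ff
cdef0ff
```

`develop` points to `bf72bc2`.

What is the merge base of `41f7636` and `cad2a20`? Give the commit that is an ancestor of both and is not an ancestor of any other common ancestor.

Ancestors of 41f7636: {0d0e17a, 0f8b430, 2f9a5d2, 41f7636, 6266da4, 7149f9c, bf72bc2, cc6aee4, cdef0ff}.
Ancestors of cad2a20: {0d0e17a, 6266da4, bfc4165, cad2a20, cdef0ff}.
Common ancestors: {0d0e17a, 6266da4, cdef0ff}.
Among these, 0d0e17a is not an ancestor of any other common ancestor — it is the merge base.

0d0e17a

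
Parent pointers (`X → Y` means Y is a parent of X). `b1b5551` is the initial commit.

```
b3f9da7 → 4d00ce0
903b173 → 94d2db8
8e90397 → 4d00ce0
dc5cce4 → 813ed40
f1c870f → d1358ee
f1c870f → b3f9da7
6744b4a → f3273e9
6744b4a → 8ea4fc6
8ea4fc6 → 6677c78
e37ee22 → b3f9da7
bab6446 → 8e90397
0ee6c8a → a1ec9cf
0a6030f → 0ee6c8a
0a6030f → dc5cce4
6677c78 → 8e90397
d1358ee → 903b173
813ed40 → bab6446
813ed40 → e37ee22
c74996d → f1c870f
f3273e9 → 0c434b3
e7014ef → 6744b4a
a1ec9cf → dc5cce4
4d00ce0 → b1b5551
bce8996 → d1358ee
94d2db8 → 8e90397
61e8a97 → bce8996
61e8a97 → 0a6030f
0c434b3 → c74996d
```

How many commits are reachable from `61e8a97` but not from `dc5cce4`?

8

Reachable from 61e8a97: {0a6030f, 0ee6c8a, 4d00ce0, 61e8a97, 813ed40, 8e90397, 903b173, 94d2db8, a1ec9cf, b1b5551, b3f9da7, bab6446, bce8996, d1358ee, dc5cce4, e37ee22}.
Reachable from dc5cce4: {4d00ce0, 813ed40, 8e90397, b1b5551, b3f9da7, bab6446, dc5cce4, e37ee22}.
In 61e8a97's history but not dc5cce4's: {0a6030f, 0ee6c8a, 61e8a97, 903b173, 94d2db8, a1ec9cf, bce8996, d1358ee} — 8 commits.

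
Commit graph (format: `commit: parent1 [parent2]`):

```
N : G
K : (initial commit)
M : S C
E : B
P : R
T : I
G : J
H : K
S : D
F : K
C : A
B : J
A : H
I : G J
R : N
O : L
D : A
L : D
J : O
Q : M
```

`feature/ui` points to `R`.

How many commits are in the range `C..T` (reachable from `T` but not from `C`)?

Reachable from T: {A, D, G, H, I, J, K, L, O, T}.
Reachable from C: {A, C, H, K}.
In T's history but not C's: {D, G, I, J, L, O, T} — 7 commits.

7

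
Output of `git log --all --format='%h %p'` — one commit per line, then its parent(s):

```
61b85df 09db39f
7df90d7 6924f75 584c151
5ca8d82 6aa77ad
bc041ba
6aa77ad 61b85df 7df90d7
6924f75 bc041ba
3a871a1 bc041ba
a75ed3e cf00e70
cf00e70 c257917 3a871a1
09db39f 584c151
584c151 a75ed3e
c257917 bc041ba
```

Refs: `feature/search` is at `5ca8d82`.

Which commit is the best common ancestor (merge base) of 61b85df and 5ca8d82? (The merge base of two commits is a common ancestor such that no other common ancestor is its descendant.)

Ancestors of 61b85df: {09db39f, 3a871a1, 584c151, 61b85df, a75ed3e, bc041ba, c257917, cf00e70}.
Ancestors of 5ca8d82: {09db39f, 3a871a1, 584c151, 5ca8d82, 61b85df, 6924f75, 6aa77ad, 7df90d7, a75ed3e, bc041ba, c257917, cf00e70}.
Common ancestors: {09db39f, 3a871a1, 584c151, 61b85df, a75ed3e, bc041ba, c257917, cf00e70}.
Among these, 61b85df is not an ancestor of any other common ancestor — it is the merge base.

61b85df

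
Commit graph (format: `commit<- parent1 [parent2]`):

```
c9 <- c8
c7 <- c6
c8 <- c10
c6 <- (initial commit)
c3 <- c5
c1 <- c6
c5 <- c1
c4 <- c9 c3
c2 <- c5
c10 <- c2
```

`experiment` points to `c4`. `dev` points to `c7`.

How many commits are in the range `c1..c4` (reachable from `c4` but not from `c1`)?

Reachable from c4: {c1, c10, c2, c3, c4, c5, c6, c8, c9}.
Reachable from c1: {c1, c6}.
In c4's history but not c1's: {c10, c2, c3, c4, c5, c8, c9} — 7 commits.

7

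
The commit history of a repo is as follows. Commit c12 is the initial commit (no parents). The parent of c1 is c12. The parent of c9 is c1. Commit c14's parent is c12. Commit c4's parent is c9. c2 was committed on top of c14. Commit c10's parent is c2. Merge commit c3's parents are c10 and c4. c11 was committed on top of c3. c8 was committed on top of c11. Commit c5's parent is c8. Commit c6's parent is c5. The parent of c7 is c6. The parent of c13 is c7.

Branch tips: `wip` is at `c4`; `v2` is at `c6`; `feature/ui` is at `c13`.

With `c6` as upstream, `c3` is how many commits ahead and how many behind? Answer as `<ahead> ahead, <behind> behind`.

0 ahead, 4 behind

Reachable from c3: {c1, c10, c12, c14, c2, c3, c4, c9}.
Reachable from c6: {c1, c10, c11, c12, c14, c2, c3, c4, c5, c6, c8, c9}.
Only in c3's history (ahead): {} — 0.
Only in c6's history (behind): {c11, c5, c6, c8} — 4.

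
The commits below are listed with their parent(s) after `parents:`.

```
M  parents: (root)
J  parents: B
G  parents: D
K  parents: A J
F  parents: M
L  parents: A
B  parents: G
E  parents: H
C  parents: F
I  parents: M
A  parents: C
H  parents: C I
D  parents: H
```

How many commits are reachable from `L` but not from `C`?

Reachable from L: {A, C, F, L, M}.
Reachable from C: {C, F, M}.
In L's history but not C's: {A, L} — 2 commits.

2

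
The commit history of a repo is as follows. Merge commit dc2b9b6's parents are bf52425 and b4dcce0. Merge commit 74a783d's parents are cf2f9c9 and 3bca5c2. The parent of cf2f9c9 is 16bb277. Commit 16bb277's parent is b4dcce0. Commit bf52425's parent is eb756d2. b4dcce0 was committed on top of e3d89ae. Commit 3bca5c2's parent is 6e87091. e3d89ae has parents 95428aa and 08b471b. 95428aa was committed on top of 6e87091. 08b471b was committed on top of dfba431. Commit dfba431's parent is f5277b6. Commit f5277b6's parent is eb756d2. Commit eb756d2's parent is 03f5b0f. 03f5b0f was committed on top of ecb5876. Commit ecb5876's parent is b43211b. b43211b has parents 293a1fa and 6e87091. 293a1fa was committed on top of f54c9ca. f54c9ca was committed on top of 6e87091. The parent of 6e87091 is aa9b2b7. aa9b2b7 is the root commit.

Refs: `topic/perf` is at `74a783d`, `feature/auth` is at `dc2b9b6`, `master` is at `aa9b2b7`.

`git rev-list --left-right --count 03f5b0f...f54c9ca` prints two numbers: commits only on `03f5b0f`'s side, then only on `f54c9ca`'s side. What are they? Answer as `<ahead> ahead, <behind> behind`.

Reachable from 03f5b0f: {03f5b0f, 293a1fa, 6e87091, aa9b2b7, b43211b, ecb5876, f54c9ca}.
Reachable from f54c9ca: {6e87091, aa9b2b7, f54c9ca}.
Only in 03f5b0f's history (ahead): {03f5b0f, 293a1fa, b43211b, ecb5876} — 4.
Only in f54c9ca's history (behind): {} — 0.

4 ahead, 0 behind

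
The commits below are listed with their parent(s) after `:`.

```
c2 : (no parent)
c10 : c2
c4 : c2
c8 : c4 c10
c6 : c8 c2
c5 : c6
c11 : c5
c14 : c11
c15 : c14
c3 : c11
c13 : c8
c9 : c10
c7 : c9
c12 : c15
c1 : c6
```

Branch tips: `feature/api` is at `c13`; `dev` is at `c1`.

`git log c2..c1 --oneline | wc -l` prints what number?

Reachable from c1: {c1, c10, c2, c4, c6, c8}.
Reachable from c2: {c2}.
In c1's history but not c2's: {c1, c10, c4, c6, c8} — 5 commits.

5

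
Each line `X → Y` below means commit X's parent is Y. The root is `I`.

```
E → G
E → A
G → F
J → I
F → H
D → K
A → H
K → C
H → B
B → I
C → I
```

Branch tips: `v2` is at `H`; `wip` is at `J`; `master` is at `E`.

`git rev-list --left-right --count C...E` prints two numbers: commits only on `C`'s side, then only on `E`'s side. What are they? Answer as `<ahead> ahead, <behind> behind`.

Reachable from C: {C, I}.
Reachable from E: {A, B, E, F, G, H, I}.
Only in C's history (ahead): {C} — 1.
Only in E's history (behind): {A, B, E, F, G, H} — 6.

1 ahead, 6 behind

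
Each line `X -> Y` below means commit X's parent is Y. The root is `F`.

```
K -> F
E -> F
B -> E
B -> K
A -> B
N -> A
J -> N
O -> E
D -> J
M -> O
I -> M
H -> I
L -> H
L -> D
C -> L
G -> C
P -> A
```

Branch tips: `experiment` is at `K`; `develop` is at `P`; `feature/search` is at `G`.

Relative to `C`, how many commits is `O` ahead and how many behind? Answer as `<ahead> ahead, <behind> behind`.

0 ahead, 11 behind

Reachable from O: {E, F, O}.
Reachable from C: {A, B, C, D, E, F, H, I, J, K, L, M, N, O}.
Only in O's history (ahead): {} — 0.
Only in C's history (behind): {A, B, C, D, H, I, J, K, L, M, N} — 11.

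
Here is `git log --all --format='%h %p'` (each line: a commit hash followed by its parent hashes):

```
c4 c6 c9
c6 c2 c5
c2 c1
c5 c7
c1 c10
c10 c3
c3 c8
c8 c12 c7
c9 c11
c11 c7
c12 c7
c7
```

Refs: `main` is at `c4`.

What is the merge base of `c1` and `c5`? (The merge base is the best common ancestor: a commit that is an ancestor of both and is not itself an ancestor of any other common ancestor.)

Ancestors of c1: {c1, c10, c12, c3, c7, c8}.
Ancestors of c5: {c5, c7}.
Common ancestors: {c7}.
The only common ancestor is c7, so it is the merge base.

c7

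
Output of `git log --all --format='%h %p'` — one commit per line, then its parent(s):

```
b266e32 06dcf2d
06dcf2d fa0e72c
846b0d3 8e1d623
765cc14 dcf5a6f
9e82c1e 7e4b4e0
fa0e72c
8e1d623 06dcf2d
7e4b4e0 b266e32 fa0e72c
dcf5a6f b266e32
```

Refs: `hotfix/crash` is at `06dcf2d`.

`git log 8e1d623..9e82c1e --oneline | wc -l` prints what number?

3

Reachable from 9e82c1e: {06dcf2d, 7e4b4e0, 9e82c1e, b266e32, fa0e72c}.
Reachable from 8e1d623: {06dcf2d, 8e1d623, fa0e72c}.
In 9e82c1e's history but not 8e1d623's: {7e4b4e0, 9e82c1e, b266e32} — 3 commits.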